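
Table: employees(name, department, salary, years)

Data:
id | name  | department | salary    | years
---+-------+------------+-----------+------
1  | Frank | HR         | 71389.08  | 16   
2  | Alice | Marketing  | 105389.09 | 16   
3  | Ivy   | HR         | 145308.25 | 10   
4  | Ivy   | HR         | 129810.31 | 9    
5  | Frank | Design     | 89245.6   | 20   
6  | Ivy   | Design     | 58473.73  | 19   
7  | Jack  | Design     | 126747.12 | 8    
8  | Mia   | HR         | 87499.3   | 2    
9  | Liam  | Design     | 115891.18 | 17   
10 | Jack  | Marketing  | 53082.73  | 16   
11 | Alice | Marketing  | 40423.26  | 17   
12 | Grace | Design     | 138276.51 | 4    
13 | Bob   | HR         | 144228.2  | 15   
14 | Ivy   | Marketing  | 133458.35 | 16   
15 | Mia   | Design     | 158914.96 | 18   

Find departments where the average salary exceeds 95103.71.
SELECT department, AVG(salary)
FROM employees
GROUP BY department
HAVING AVG(salary) > 95103.71

Result:
  Design: avg=114591.52
  HR: avg=115647.03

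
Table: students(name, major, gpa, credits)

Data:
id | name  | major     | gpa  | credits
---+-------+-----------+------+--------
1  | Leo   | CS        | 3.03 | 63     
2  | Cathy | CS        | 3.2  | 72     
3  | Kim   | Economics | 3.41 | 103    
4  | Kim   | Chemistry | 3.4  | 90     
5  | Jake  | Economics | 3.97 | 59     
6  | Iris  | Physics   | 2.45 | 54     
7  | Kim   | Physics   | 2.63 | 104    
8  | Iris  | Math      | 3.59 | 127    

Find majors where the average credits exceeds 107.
SELECT major, AVG(credits)
FROM students
GROUP BY major
HAVING AVG(credits) > 107

Result:
  Math: avg=127.00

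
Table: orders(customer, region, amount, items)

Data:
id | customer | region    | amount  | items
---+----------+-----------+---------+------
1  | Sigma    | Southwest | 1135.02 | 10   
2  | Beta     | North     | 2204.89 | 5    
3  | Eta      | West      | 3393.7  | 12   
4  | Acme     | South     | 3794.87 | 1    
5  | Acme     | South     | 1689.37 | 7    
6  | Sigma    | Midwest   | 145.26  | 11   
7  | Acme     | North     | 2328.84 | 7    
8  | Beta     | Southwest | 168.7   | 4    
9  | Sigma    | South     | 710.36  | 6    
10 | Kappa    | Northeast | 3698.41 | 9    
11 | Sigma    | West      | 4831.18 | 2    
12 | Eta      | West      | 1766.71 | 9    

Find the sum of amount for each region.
SELECT region, SUM(amount) as result
FROM orders
GROUP BY region

Result:
  Midwest: 145.26
  North: 4533.73
  Northeast: 3698.41
  South: 6194.60
  Southwest: 1303.72
  West: 9991.59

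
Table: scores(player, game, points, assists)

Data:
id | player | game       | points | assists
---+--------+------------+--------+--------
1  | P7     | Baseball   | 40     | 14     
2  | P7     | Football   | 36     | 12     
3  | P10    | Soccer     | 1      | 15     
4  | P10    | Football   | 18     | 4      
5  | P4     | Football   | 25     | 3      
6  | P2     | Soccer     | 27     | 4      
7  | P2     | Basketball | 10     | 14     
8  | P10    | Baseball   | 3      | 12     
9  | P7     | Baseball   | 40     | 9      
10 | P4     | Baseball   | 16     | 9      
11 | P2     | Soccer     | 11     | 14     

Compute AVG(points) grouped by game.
SELECT game, AVG(points) as result
FROM scores
GROUP BY game

Result:
  Baseball: 24.75
  Basketball: 10.00
  Football: 26.33
  Soccer: 13.00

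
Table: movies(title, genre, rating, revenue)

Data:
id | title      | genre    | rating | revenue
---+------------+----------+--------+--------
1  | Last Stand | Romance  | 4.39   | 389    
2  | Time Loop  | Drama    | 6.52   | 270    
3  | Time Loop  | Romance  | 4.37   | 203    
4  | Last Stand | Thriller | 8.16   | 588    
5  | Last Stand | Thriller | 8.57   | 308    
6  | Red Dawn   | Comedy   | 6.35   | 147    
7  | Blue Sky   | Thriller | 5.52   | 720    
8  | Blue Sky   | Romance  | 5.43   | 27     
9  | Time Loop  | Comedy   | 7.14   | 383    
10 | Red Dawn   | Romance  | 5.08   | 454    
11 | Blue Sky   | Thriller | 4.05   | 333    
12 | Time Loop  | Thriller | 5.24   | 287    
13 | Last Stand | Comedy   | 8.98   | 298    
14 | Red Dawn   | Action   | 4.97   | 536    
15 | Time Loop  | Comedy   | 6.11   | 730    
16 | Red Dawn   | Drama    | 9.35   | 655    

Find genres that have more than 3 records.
SELECT genre, COUNT(*) as cnt
FROM movies
GROUP BY genre
HAVING COUNT(*) > 3

Result:
  Comedy: 4
  Romance: 4
  Thriller: 5

Note: HAVING filters groups after aggregation, WHERE filters rows before.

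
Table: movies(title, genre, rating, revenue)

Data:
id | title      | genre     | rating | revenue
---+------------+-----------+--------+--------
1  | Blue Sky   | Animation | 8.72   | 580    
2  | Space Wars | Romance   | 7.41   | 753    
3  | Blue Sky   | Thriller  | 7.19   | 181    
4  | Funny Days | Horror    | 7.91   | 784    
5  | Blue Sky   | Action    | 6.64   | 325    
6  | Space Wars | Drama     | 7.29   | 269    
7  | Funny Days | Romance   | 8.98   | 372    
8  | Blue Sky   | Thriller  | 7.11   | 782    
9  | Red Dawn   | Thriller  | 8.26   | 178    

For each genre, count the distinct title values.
SELECT genre, COUNT(DISTINCT title)
FROM movies
GROUP BY genre

Result:
  Action: 1 distinct
  Animation: 1 distinct
  Drama: 1 distinct
  Horror: 1 distinct
  Romance: 2 distinct
  Thriller: 2 distinct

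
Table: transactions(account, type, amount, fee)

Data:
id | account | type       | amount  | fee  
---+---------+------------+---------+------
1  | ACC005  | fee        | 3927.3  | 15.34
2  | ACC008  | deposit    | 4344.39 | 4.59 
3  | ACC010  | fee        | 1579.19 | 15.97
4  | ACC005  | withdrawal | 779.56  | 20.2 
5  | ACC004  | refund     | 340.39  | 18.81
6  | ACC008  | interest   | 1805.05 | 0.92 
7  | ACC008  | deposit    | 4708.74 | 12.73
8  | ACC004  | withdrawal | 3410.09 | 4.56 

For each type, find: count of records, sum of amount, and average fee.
SELECT type,
       COUNT(*) as cnt,
       SUM(amount) as total_amount,
       AVG(fee) as avg_fee
FROM transactions
GROUP BY type

Result:
  deposit: 2 records, 9053.13 total amount, 8.66 avg fee
  fee: 2 records, 5506.49 total amount, 15.66 avg fee
  interest: 1 records, 1805.05 total amount, 0.92 avg fee
  refund: 1 records, 340.39 total amount, 18.81 avg fee
  withdrawal: 2 records, 4189.65 total amount, 12.38 avg fee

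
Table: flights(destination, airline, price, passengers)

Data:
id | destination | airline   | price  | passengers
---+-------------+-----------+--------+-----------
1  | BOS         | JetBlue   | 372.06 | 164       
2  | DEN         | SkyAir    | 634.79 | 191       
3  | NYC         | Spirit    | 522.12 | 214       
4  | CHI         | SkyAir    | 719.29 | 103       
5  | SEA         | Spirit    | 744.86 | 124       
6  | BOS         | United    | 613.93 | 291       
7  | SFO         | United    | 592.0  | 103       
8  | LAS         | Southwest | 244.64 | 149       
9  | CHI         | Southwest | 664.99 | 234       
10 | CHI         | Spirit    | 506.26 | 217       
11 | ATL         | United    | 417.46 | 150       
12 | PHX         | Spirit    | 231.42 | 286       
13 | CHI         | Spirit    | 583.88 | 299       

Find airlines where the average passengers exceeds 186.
SELECT airline, AVG(passengers)
FROM flights
GROUP BY airline
HAVING AVG(passengers) > 186

Result:
  Southwest: avg=191.50
  Spirit: avg=228.00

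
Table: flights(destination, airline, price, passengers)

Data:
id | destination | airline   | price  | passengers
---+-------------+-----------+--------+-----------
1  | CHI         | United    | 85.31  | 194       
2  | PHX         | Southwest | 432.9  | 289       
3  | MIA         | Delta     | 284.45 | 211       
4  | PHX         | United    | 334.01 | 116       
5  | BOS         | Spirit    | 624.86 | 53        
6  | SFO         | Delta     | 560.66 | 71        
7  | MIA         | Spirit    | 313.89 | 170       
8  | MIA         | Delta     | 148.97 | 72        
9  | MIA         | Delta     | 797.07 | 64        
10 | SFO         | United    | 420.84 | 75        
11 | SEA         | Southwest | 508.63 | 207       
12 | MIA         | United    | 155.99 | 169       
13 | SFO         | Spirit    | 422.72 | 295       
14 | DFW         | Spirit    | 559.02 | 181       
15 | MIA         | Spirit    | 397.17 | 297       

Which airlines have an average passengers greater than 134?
SELECT airline, AVG(passengers)
FROM flights
GROUP BY airline
HAVING AVG(passengers) > 134

Result:
  Southwest: avg=248.00
  Spirit: avg=199.20
  United: avg=138.50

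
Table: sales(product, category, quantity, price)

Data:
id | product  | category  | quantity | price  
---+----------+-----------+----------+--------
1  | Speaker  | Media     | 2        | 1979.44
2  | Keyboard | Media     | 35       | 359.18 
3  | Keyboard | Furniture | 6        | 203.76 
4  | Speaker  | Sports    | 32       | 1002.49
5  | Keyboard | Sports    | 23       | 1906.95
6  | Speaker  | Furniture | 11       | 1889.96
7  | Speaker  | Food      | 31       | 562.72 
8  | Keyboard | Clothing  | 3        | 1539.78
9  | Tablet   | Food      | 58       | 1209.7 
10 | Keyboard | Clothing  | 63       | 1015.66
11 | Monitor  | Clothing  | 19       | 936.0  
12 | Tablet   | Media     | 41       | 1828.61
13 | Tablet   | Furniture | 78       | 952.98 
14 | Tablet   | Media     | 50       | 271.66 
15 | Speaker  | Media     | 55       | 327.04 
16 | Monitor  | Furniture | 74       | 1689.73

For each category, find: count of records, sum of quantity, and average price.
SELECT category,
       COUNT(*) as cnt,
       SUM(quantity) as total_quantity,
       AVG(price) as avg_price
FROM sales
GROUP BY category

Result:
  Clothing: 3 records, 85 total quantity, 1163.81 avg price
  Food: 2 records, 89 total quantity, 886.21 avg price
  Furniture: 4 records, 169 total quantity, 1184.11 avg price
  Media: 5 records, 183 total quantity, 953.19 avg price
  Sports: 2 records, 55 total quantity, 1454.72 avg price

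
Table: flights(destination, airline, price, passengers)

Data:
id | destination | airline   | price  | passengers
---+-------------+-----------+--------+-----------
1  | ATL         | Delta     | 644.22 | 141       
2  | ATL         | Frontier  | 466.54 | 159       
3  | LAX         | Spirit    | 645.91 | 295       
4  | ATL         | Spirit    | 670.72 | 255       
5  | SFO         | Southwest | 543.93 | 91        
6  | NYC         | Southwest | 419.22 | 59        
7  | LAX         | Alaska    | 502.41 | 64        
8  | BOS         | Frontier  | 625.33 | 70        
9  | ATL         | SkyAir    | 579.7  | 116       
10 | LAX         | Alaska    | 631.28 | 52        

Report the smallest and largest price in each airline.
SELECT airline, MIN(price), MAX(price)
FROM flights
GROUP BY airline

Result:
  Alaska: min=502.41, max=631.28
  Delta: min=644.22, max=644.22
  Frontier: min=466.54, max=625.33
  SkyAir: min=579.70, max=579.70
  Southwest: min=419.22, max=543.93
  Spirit: min=645.91, max=670.72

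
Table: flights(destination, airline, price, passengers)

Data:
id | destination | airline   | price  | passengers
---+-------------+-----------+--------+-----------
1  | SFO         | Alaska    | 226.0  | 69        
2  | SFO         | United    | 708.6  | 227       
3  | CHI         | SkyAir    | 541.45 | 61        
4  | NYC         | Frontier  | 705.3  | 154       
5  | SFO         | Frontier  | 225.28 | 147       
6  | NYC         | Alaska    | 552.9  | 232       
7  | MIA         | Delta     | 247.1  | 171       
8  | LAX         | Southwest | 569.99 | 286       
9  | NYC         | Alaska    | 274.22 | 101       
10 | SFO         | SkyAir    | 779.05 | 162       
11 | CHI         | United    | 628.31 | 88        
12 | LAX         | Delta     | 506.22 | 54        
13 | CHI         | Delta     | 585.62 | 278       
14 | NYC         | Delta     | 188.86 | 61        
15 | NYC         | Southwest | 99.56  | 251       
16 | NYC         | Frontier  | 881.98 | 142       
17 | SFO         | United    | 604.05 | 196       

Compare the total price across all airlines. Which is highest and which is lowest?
SELECT airline, SUM(price)
FROM flights
GROUP BY airline
ORDER BY SUM(price)

All groups:
  Southwest: 669.55
  Alaska: 1053.12
  SkyAir: 1320.50
  Delta: 1527.80
  Frontier: 1812.56
  United: 1940.96

Highest: United (1940.96)
Lowest: Southwest (669.55)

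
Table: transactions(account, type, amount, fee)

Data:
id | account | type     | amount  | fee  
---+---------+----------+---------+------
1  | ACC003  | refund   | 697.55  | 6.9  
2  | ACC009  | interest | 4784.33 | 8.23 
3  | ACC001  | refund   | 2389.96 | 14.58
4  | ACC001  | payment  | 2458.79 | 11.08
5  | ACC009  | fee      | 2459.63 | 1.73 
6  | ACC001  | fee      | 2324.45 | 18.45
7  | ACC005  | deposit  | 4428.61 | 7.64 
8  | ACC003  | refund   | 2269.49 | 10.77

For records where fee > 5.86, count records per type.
SELECT type, COUNT(*)
FROM transactions
WHERE fee > 5.86
GROUP BY type

Note: WHERE filters rows before grouping.

Result:
  deposit: 1
  fee: 1
  interest: 1
  payment: 1
  refund: 3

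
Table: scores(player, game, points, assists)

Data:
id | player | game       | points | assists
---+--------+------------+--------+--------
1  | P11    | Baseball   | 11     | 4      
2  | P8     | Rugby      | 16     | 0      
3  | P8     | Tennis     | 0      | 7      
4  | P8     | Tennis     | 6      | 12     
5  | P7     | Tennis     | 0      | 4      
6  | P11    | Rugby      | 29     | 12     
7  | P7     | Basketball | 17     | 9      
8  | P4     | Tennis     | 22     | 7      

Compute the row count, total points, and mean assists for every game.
SELECT game,
       COUNT(*) as cnt,
       SUM(points) as total_points,
       AVG(assists) as avg_assists
FROM scores
GROUP BY game

Result:
  Baseball: 1 records, 11 total points, 4.00 avg assists
  Basketball: 1 records, 17 total points, 9.00 avg assists
  Rugby: 2 records, 45 total points, 6.00 avg assists
  Tennis: 4 records, 28 total points, 7.50 avg assists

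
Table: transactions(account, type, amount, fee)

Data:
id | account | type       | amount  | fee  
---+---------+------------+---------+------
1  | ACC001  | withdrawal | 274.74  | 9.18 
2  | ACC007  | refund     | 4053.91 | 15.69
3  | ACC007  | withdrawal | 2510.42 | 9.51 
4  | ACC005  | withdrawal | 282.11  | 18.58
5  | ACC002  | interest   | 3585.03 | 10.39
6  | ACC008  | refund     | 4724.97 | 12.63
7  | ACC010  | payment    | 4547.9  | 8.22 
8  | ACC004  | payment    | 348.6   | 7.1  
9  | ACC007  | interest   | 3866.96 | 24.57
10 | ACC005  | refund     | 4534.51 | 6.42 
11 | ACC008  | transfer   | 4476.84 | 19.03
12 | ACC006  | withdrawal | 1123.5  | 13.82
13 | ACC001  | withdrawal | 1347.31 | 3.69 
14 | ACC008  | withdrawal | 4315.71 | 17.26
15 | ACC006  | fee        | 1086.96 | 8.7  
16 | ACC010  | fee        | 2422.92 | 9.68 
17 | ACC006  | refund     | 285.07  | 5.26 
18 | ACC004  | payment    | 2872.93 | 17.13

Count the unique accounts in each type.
SELECT type, COUNT(DISTINCT account)
FROM transactions
GROUP BY type

Result:
  fee: 2 distinct
  interest: 2 distinct
  payment: 2 distinct
  refund: 4 distinct
  transfer: 1 distinct
  withdrawal: 5 distinct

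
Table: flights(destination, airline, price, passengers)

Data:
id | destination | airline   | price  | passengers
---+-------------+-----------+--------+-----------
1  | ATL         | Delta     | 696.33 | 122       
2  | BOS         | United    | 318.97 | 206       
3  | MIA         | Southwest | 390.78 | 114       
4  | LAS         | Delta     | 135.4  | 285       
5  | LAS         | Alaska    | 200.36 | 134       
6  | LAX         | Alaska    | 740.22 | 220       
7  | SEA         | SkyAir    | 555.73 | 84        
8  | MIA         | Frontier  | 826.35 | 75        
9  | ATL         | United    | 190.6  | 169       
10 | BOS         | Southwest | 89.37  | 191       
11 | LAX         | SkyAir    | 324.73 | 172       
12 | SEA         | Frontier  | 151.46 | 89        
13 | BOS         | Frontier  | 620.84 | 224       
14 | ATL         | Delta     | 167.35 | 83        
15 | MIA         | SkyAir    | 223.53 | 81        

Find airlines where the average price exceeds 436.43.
SELECT airline, AVG(price)
FROM flights
GROUP BY airline
HAVING AVG(price) > 436.43

Result:
  Alaska: avg=470.29
  Frontier: avg=532.88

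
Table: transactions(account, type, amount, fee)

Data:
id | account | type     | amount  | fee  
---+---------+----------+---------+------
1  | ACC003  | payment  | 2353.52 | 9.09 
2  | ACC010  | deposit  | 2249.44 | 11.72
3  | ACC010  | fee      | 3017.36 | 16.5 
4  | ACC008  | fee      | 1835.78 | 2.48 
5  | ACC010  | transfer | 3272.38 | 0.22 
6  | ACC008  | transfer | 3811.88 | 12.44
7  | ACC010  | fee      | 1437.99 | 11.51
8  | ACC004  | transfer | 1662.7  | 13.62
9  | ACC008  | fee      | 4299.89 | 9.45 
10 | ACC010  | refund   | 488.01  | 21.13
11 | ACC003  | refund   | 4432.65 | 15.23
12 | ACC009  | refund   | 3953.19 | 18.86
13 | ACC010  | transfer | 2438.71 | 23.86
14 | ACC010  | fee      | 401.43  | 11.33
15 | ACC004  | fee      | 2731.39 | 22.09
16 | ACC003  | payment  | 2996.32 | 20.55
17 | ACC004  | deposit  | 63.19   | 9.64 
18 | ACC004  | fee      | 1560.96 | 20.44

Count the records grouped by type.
SELECT type, COUNT(*) as count
FROM transactions
GROUP BY type

Result:
  deposit: 2
  fee: 7
  payment: 2
  refund: 3
  transfer: 4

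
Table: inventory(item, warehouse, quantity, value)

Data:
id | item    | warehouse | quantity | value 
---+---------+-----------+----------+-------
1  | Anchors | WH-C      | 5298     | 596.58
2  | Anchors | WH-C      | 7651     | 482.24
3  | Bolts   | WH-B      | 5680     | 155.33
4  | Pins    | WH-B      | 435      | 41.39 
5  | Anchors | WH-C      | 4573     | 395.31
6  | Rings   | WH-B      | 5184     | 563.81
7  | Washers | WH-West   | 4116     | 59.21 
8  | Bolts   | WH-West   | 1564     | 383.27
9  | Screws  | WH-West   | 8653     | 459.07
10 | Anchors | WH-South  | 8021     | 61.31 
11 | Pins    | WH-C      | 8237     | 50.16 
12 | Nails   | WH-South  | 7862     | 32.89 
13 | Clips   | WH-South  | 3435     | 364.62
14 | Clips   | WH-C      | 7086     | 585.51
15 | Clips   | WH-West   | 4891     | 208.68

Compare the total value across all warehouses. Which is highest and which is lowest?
SELECT warehouse, SUM(value)
FROM inventory
GROUP BY warehouse
ORDER BY SUM(value)

All groups:
  WH-South: 458.82
  WH-B: 760.53
  WH-West: 1110.23
  WH-C: 2109.80

Highest: WH-C (2109.80)
Lowest: WH-South (458.82)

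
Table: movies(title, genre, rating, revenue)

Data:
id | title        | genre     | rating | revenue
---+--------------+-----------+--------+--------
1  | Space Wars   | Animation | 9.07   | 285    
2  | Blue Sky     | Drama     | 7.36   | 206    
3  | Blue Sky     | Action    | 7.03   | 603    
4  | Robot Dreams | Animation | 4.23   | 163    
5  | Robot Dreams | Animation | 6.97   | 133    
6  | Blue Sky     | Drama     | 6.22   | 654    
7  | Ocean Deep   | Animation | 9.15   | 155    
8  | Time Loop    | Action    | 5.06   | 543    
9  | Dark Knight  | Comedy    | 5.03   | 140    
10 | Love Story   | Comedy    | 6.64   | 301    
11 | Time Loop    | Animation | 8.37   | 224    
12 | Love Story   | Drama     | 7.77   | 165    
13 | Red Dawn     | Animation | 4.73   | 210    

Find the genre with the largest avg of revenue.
SELECT genre, AVG(revenue) as val
FROM movies
GROUP BY genre
ORDER BY val DESC
LIMIT 1

Result: Action with avg(revenue) = 573.00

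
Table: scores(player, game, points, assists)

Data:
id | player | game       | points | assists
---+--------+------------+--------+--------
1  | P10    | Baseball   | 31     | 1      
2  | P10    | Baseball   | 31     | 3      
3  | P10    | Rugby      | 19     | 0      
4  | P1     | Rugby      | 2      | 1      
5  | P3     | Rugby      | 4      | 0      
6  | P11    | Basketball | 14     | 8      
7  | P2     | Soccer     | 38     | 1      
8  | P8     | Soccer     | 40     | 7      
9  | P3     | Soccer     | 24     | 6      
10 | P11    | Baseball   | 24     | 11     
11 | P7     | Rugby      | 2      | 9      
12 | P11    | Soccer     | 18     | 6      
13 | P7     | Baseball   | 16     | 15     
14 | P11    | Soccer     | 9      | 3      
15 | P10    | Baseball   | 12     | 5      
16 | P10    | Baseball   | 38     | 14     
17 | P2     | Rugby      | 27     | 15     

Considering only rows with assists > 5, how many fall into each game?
SELECT game, COUNT(*)
FROM scores
WHERE assists > 5
GROUP BY game

Note: WHERE filters rows before grouping.

Result:
  Baseball: 3
  Basketball: 1
  Rugby: 2
  Soccer: 3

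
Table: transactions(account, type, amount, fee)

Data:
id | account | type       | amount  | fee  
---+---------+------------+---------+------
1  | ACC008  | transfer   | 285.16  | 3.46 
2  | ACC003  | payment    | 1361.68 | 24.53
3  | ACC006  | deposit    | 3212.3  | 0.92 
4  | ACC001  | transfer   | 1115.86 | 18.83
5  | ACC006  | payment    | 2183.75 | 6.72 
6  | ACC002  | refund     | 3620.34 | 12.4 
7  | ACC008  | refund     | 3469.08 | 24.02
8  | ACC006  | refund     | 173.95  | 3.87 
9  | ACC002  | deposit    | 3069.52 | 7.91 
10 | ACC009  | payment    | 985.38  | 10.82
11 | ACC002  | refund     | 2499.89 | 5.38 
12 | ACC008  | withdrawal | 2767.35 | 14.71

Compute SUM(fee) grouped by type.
SELECT type, SUM(fee) as result
FROM transactions
GROUP BY type

Result:
  deposit: 8.83
  payment: 42.07
  refund: 45.67
  transfer: 22.29
  withdrawal: 14.71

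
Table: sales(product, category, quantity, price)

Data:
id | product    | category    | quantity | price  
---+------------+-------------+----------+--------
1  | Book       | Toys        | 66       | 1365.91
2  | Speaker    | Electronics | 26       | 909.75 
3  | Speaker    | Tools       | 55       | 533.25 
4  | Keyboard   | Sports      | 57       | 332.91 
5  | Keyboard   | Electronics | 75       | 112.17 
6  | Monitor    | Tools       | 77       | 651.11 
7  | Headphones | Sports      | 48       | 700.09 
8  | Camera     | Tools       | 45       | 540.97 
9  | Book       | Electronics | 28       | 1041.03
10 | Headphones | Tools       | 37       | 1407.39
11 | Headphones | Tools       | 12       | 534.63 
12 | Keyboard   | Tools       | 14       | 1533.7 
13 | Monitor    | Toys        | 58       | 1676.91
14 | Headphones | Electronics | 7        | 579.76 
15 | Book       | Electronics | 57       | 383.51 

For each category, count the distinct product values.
SELECT category, COUNT(DISTINCT product)
FROM sales
GROUP BY category

Result:
  Electronics: 4 distinct
  Sports: 2 distinct
  Tools: 5 distinct
  Toys: 2 distinct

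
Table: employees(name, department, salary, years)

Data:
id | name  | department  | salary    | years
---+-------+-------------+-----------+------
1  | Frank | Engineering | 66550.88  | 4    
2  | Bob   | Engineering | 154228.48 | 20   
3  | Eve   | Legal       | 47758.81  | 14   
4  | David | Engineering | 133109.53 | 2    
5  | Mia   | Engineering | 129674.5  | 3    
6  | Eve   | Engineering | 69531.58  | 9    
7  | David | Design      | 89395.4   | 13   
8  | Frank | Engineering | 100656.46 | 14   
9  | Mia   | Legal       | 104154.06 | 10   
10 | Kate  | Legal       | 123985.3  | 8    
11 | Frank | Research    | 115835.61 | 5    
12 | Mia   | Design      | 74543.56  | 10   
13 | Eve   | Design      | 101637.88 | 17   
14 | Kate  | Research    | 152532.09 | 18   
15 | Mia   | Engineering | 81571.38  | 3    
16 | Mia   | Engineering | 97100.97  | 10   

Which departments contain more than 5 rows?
SELECT department, COUNT(*) as cnt
FROM employees
GROUP BY department
HAVING COUNT(*) > 5

Result:
  Engineering: 8

Note: HAVING filters groups after aggregation, WHERE filters rows before.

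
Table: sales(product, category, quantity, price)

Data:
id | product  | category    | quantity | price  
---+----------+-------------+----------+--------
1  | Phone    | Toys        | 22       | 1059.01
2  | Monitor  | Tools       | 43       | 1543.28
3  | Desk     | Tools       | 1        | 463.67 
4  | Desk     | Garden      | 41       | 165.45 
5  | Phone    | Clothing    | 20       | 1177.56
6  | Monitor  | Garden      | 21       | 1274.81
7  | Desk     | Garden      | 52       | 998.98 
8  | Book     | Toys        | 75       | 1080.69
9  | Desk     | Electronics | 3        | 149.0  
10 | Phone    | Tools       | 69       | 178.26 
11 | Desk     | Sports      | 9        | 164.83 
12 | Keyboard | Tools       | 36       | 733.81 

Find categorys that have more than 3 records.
SELECT category, COUNT(*) as cnt
FROM sales
GROUP BY category
HAVING COUNT(*) > 3

Result:
  Tools: 4

Note: HAVING filters groups after aggregation, WHERE filters rows before.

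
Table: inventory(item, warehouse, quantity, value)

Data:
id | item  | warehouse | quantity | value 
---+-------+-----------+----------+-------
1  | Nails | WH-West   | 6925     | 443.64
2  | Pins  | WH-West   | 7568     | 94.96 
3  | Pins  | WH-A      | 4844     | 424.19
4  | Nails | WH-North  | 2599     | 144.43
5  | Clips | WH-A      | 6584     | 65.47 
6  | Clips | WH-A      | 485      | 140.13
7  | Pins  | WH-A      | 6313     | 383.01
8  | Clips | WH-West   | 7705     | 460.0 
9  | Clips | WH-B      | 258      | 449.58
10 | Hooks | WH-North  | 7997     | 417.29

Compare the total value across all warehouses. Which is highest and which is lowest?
SELECT warehouse, SUM(value)
FROM inventory
GROUP BY warehouse
ORDER BY SUM(value)

All groups:
  WH-B: 449.58
  WH-North: 561.72
  WH-West: 998.60
  WH-A: 1012.80

Highest: WH-A (1012.80)
Lowest: WH-B (449.58)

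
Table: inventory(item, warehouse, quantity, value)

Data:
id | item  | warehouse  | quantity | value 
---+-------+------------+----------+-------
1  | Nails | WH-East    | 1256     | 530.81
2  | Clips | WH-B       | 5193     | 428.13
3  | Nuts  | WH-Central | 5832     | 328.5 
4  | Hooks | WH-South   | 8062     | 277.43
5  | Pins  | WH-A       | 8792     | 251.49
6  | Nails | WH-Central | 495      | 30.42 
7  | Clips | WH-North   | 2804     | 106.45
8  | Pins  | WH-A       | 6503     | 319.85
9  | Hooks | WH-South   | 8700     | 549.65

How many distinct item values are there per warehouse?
SELECT warehouse, COUNT(DISTINCT item)
FROM inventory
GROUP BY warehouse

Result:
  WH-A: 1 distinct
  WH-B: 1 distinct
  WH-Central: 2 distinct
  WH-East: 1 distinct
  WH-North: 1 distinct
  WH-South: 1 distinct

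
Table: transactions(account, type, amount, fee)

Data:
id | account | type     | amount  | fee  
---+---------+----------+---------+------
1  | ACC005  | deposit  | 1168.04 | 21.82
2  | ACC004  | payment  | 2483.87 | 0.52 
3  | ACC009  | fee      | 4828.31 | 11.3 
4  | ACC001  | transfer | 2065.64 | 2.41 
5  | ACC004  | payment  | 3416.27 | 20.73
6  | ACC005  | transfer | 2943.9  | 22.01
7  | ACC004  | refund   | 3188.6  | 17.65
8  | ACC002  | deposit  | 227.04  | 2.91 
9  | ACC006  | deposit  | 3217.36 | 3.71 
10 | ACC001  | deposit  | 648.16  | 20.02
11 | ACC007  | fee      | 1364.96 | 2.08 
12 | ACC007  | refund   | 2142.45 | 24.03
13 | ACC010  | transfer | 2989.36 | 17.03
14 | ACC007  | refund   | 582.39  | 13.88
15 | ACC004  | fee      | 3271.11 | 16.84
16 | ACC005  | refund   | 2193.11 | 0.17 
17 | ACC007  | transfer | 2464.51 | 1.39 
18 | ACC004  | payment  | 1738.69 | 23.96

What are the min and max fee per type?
SELECT type, MIN(fee), MAX(fee)
FROM transactions
GROUP BY type

Result:
  deposit: min=2.91, max=21.82
  fee: min=2.08, max=16.84
  payment: min=0.52, max=23.96
  refund: min=0.17, max=24.03
  transfer: min=1.39, max=22.01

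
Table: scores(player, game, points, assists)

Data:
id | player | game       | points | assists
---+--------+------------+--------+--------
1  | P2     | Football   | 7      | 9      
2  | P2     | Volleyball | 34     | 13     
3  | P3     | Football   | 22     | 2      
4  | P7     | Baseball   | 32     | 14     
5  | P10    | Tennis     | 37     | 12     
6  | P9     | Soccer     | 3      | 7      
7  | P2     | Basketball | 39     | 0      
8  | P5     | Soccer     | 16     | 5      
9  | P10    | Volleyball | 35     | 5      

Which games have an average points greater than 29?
SELECT game, AVG(points)
FROM scores
GROUP BY game
HAVING AVG(points) > 29

Result:
  Baseball: avg=32.00
  Basketball: avg=39.00
  Tennis: avg=37.00
  Volleyball: avg=34.50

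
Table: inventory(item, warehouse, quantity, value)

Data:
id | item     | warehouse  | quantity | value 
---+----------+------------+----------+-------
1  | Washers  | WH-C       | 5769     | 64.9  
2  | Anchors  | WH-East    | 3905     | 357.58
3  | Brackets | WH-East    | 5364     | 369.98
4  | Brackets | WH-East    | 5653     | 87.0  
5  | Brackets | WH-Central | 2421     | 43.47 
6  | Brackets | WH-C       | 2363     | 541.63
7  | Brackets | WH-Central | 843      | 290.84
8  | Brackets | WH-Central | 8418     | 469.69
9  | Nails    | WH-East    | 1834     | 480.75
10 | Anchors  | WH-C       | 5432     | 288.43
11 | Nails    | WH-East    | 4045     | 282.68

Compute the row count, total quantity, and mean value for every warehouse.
SELECT warehouse,
       COUNT(*) as cnt,
       SUM(quantity) as total_quantity,
       AVG(value) as avg_value
FROM inventory
GROUP BY warehouse

Result:
  WH-C: 3 records, 13564 total quantity, 298.32 avg value
  WH-Central: 3 records, 11682 total quantity, 268.00 avg value
  WH-East: 5 records, 20801 total quantity, 315.60 avg value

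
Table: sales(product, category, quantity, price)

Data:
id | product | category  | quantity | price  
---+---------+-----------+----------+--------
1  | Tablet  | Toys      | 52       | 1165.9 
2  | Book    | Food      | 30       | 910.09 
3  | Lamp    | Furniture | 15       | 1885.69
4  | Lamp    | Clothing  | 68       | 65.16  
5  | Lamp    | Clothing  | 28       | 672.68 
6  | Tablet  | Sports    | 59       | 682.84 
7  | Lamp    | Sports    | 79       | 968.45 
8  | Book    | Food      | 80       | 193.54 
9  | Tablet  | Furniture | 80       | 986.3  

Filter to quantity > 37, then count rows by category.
SELECT category, COUNT(*)
FROM sales
WHERE quantity > 37
GROUP BY category

Note: WHERE filters rows before grouping.

Result:
  Clothing: 1
  Food: 1
  Furniture: 1
  Sports: 2
  Toys: 1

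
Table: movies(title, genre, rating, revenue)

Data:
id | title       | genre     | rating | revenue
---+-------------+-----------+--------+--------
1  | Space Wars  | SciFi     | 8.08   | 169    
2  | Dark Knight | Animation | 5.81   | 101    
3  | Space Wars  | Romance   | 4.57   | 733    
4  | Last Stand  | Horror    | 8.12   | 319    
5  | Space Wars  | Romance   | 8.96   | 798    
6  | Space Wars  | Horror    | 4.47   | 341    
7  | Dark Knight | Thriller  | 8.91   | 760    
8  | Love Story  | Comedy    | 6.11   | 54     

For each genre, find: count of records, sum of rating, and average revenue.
SELECT genre,
       COUNT(*) as cnt,
       SUM(rating) as total_rating,
       AVG(revenue) as avg_revenue
FROM movies
GROUP BY genre

Result:
  Animation: 1 records, 5.81 total rating, 101.00 avg revenue
  Comedy: 1 records, 6.11 total rating, 54.00 avg revenue
  Horror: 2 records, 12.59 total rating, 330.00 avg revenue
  Romance: 2 records, 13.53 total rating, 765.50 avg revenue
  SciFi: 1 records, 8.08 total rating, 169.00 avg revenue
  Thriller: 1 records, 8.91 total rating, 760.00 avg revenue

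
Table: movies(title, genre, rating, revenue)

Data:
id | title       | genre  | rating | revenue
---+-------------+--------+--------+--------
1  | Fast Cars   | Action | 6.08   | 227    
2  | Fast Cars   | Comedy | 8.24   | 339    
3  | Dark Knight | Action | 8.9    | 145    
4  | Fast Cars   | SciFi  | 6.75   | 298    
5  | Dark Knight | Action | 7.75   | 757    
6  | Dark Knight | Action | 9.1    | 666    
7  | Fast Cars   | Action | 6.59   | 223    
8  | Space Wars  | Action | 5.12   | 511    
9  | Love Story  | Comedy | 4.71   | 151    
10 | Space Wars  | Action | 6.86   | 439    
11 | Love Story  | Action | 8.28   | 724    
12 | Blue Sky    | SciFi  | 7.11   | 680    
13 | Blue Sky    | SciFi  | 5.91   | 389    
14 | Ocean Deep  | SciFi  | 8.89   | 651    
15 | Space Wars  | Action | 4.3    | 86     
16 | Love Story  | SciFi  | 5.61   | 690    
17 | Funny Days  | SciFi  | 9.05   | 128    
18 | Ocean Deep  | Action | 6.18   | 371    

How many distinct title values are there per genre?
SELECT genre, COUNT(DISTINCT title)
FROM movies
GROUP BY genre

Result:
  Action: 5 distinct
  Comedy: 2 distinct
  SciFi: 5 distinct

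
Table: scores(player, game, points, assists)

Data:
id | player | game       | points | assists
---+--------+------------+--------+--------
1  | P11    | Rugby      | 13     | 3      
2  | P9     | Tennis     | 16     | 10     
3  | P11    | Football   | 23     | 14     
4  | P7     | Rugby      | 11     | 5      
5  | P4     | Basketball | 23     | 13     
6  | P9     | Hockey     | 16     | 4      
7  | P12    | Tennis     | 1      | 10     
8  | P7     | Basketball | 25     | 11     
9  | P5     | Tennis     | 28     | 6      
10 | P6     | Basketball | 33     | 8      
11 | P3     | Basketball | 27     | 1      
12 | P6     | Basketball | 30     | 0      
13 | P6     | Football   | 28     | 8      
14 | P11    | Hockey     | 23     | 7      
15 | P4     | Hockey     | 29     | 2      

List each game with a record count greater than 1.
SELECT game, COUNT(*) as cnt
FROM scores
GROUP BY game
HAVING COUNT(*) > 1

Result:
  Basketball: 5
  Football: 2
  Hockey: 3
  Rugby: 2
  Tennis: 3

Note: HAVING filters groups after aggregation, WHERE filters rows before.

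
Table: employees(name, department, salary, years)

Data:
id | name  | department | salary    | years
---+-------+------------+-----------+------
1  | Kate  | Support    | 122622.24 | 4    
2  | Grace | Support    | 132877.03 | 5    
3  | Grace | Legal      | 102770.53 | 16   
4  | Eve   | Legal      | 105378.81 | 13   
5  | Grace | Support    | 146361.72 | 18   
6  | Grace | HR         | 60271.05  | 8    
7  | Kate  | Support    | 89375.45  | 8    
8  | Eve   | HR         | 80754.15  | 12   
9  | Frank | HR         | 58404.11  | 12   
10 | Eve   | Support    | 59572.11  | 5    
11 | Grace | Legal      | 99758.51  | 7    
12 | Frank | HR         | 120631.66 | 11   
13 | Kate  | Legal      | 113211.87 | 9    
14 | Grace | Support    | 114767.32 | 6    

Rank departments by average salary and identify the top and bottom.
SELECT department, AVG(salary)
FROM employees
GROUP BY department
ORDER BY AVG(salary)

All groups:
  HR: 80015.24
  Legal: 105279.93
  Support: 110929.31

Highest: Support (110929.31)
Lowest: HR (80015.24)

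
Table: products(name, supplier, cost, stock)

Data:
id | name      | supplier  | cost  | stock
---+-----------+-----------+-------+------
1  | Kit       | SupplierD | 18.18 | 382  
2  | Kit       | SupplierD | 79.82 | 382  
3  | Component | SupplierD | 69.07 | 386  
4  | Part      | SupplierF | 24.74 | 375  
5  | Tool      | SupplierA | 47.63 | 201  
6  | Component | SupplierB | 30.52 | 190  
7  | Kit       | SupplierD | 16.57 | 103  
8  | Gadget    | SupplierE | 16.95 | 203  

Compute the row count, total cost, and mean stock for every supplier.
SELECT supplier,
       COUNT(*) as cnt,
       SUM(cost) as total_cost,
       AVG(stock) as avg_stock
FROM products
GROUP BY supplier

Result:
  SupplierA: 1 records, 47.63 total cost, 201.00 avg stock
  SupplierB: 1 records, 30.52 total cost, 190.00 avg stock
  SupplierD: 4 records, 183.64 total cost, 313.25 avg stock
  SupplierE: 1 records, 16.95 total cost, 203.00 avg stock
  SupplierF: 1 records, 24.74 total cost, 375.00 avg stock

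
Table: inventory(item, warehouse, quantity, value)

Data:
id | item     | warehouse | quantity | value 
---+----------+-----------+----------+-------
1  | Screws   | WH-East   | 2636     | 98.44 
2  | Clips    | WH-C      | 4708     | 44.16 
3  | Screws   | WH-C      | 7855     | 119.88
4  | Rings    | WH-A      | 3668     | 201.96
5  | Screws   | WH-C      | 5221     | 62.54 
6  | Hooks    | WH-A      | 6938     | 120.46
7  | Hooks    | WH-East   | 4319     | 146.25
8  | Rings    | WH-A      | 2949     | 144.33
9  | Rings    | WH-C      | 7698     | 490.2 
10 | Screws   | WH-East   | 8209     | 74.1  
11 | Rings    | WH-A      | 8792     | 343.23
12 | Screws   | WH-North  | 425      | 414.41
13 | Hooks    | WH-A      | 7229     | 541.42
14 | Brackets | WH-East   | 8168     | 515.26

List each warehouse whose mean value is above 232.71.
SELECT warehouse, AVG(value)
FROM inventory
GROUP BY warehouse
HAVING AVG(value) > 232.71

Result:
  WH-A: avg=270.28
  WH-North: avg=414.41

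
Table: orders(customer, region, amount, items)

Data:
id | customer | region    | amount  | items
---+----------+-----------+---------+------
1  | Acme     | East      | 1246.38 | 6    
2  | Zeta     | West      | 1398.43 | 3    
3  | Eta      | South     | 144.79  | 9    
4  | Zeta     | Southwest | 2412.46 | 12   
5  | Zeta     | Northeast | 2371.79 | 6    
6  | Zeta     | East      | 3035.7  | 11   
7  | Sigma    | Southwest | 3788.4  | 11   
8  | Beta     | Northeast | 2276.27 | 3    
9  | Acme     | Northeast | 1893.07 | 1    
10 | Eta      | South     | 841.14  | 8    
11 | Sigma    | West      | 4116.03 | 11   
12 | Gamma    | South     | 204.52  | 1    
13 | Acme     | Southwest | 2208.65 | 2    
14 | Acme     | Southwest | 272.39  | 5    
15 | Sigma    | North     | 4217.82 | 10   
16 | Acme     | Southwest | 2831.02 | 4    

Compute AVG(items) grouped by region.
SELECT region, AVG(items) as result
FROM orders
GROUP BY region

Result:
  East: 8.50
  North: 10.00
  Northeast: 3.33
  South: 6.00
  Southwest: 6.80
  West: 7.00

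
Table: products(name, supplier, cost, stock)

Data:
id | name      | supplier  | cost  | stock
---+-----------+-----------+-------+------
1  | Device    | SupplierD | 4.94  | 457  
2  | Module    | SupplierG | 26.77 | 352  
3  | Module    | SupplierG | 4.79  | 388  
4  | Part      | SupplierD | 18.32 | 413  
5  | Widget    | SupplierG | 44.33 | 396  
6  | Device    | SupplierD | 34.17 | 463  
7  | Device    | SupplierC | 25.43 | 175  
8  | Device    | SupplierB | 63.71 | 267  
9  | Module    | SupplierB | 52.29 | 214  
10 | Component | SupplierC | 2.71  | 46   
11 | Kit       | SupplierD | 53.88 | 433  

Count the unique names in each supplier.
SELECT supplier, COUNT(DISTINCT name)
FROM products
GROUP BY supplier

Result:
  SupplierB: 2 distinct
  SupplierC: 2 distinct
  SupplierD: 3 distinct
  SupplierG: 2 distinct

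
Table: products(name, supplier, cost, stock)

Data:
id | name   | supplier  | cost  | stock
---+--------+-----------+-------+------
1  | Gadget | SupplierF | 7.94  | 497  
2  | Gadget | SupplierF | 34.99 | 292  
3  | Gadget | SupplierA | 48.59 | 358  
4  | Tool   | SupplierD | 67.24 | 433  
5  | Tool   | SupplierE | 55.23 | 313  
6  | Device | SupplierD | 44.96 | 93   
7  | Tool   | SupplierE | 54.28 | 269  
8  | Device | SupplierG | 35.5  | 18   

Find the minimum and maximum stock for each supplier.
SELECT supplier, MIN(stock), MAX(stock)
FROM products
GROUP BY supplier

Result:
  SupplierA: min=358, max=358
  SupplierD: min=93, max=433
  SupplierE: min=269, max=313
  SupplierF: min=292, max=497
  SupplierG: min=18, max=18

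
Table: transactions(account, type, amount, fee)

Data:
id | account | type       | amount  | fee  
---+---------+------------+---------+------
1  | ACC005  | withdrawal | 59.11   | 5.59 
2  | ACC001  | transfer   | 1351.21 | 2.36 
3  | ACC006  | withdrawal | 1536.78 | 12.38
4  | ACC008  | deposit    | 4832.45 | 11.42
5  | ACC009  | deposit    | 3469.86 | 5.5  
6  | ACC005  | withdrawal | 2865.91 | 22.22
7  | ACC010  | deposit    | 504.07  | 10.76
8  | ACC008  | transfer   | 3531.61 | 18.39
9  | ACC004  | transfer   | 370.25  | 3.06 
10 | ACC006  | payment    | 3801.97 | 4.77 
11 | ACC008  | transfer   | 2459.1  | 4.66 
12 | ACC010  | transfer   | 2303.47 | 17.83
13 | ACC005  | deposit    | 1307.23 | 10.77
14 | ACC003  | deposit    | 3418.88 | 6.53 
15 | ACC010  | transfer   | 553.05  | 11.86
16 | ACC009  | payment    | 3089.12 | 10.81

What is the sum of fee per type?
SELECT type, SUM(fee) as result
FROM transactions
GROUP BY type

Result:
  deposit: 44.98
  payment: 15.58
  transfer: 58.16
  withdrawal: 40.19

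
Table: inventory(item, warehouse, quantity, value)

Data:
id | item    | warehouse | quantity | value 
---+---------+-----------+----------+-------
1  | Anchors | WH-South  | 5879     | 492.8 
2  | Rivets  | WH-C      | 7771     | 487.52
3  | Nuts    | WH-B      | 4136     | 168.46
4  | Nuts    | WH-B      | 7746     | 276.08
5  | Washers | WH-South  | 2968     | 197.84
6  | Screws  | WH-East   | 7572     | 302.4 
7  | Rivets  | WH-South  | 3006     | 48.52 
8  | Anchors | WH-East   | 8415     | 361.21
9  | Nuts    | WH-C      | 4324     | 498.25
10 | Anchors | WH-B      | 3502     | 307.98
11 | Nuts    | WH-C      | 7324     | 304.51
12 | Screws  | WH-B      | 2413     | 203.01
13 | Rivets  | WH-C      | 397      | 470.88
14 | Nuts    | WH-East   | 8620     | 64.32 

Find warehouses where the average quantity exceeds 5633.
SELECT warehouse, AVG(quantity)
FROM inventory
GROUP BY warehouse
HAVING AVG(quantity) > 5633

Result:
  WH-East: avg=8202.33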